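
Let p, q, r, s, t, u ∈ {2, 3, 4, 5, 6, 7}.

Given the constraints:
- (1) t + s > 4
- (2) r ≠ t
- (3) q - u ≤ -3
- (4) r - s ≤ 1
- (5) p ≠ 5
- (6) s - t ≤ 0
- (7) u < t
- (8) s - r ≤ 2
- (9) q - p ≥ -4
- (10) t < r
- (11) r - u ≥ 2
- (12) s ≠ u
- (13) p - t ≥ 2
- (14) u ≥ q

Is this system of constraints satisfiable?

Constraints 3, 4, 6, 9, 11, and 13 give q − p ≥ -4, p − t ≥ 2, t − s ≥ 0, s − r ≥ -1, r − u ≥ 2, u − q ≥ 3.
Adding all 6 inequalities: the left sides telescope to 0, and the right sides sum to (-4) + 2 + 0 + (-1) + 2 + 3 = 2. So 0 ≥ 2, which is false.

Unsatisfiable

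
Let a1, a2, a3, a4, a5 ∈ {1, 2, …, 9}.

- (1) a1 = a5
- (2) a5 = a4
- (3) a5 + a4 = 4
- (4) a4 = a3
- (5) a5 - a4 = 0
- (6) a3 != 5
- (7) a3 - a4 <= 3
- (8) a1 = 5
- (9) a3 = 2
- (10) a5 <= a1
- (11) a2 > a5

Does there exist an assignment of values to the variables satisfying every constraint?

Unsatisfiable

Constraint 8 fixes a1 = 5 and constraint 9 fixes a3 = 2. Constraints 1, 2, and 4 give a1 = a5 = a4 = a3, so a1 = a3. But 5 ≠ 2 — contradiction.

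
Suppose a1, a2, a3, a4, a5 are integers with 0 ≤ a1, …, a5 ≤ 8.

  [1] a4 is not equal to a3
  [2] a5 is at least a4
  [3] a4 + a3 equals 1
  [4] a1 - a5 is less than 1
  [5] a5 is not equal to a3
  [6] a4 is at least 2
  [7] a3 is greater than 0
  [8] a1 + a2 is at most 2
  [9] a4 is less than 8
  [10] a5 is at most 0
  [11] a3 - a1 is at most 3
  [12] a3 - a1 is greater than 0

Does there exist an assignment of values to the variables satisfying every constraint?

From constraints 2 and 6: a5 ≥ a4 and a4 ≥ 2, so a5 ≥ 2. From constraint 10: a5 ≤ 0. But 0 < 2, so no value of a5 works.

Unsatisfiable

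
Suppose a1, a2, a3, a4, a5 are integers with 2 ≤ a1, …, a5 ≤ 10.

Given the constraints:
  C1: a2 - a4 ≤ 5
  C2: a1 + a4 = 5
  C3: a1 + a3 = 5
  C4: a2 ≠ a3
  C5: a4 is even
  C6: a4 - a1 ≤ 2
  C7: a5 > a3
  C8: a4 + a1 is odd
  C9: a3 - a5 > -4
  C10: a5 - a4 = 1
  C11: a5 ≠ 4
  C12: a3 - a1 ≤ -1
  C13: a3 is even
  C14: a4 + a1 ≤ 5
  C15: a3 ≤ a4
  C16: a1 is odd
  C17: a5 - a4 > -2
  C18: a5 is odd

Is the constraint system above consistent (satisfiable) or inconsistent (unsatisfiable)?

Satisfiable

Try a1 = 3, a2 = 5, a3 = 2, a4 = 2, a5 = 3.
Check constraint 1: a2 - a4 = 3; constraint 2: a1 + a4 = 5; constraint 3: a1 + a3 = 5. The remaining constraints are straightforward to verify.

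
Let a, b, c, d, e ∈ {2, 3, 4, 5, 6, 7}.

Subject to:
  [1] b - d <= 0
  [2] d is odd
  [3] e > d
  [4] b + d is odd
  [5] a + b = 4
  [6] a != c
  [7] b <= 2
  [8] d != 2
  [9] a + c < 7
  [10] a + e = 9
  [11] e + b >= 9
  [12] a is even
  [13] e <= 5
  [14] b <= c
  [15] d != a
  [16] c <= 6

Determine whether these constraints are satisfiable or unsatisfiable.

Unsatisfiable

From constraint 13: e ≤ 5. From constraint 7: b ≤ 2. Hence e + b ≤ 7. But constraint 11 requires e + b ≥ 9, and 9 > 7. Contradiction.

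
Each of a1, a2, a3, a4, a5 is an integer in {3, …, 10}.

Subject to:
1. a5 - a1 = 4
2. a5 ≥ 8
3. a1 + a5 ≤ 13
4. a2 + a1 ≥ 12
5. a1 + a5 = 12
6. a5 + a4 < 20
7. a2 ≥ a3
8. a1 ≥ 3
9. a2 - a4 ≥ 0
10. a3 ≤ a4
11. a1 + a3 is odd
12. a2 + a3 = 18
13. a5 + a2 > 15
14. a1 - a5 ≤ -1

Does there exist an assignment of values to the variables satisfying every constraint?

Satisfiable

Setting (a1, a2, a3, a4, a5) = (4, 9, 9, 9, 8) satisfies everything: constraint 1: a5 - a1 = 4; constraint 3: a1 + a5 = 12; constraint 4: a2 + a1 = 13, and the others follow.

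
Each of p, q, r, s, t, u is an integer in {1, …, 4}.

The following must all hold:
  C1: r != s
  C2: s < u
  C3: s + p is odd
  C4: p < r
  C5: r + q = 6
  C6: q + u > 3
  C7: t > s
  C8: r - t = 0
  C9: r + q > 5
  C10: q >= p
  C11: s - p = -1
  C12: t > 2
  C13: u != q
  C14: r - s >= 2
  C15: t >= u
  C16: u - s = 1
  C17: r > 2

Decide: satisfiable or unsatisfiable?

Try p = 2, q = 3, r = 3, s = 1, t = 3, u = 2.
Check constraint 5: r + q = 6; constraint 6: q + u = 5; constraint 8: r - t = 0. The remaining constraints are straightforward to verify.

Satisfiable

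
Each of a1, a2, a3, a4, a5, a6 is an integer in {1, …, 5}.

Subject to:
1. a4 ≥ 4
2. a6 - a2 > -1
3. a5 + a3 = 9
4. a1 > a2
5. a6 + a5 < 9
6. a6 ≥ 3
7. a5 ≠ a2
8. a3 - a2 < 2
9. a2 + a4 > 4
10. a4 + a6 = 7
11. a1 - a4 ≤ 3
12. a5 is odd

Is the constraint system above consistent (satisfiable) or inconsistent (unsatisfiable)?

Satisfiable

Take a1 = 5, a2 = 3, a3 = 4, a4 = 4, a5 = 5, a6 = 3. Then constraint 2: a6 - a2 = 0; constraint 3: a5 + a3 = 9, and every other listed constraint is also met.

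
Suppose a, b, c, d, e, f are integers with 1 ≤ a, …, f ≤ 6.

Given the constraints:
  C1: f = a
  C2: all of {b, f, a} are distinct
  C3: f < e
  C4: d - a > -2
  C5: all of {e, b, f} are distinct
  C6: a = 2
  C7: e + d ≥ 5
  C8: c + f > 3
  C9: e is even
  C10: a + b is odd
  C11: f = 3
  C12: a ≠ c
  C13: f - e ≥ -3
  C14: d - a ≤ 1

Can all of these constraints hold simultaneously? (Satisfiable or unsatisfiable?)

Unsatisfiable

Constraint 11 fixes f = 3 and constraint 6 fixes a = 2, but constraint 1 requires f = a. Since 3 ≠ 2, contradiction.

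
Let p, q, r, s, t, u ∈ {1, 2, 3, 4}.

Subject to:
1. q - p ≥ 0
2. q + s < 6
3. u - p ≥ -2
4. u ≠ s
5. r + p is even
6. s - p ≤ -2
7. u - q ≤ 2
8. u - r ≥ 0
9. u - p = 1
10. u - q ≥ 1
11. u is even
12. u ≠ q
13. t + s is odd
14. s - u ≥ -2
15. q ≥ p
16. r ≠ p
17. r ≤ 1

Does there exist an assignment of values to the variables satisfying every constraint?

Unsatisfiable

Constraints 1, 6, 10, and 14 give u − q ≥ 1, q − p ≥ 0, p − s ≥ 2, s − u ≥ -2.
Adding all 4 inequalities: the left sides telescope to 0, and the right sides sum to 1 + 0 + 2 + (-2) = 1. So 0 ≥ 1, which is false.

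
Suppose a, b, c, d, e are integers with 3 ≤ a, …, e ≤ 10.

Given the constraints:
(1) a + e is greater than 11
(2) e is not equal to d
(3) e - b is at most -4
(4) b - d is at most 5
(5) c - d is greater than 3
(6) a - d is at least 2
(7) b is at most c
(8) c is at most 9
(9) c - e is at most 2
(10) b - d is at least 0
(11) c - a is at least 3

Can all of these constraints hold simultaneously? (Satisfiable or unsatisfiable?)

Unsatisfiable

Constraints 3, 4, 6, 9, and 11 give a − d ≥ 2, d − b ≥ -5, b − e ≥ 4, e − c ≥ -2, c − a ≥ 3.
Adding all 5 inequalities: the left sides telescope to 0, and the right sides sum to 2 + (-5) + 4 + (-2) + 3 = 2. So 0 ≥ 2, which is false.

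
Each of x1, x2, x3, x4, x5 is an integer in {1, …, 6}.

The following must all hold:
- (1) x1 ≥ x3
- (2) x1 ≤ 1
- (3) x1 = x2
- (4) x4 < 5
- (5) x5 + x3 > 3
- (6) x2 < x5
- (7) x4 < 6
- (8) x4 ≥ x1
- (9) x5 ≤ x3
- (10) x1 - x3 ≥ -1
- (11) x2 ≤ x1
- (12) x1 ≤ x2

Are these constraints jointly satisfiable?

Unsatisfiable

Constraints 1, 6, 9, and 12 give x1 ≤ x2, x2 < x5, x5 ≤ x3, x3 ≤ x1. Chaining: x1 ≤ x2 < x5 ≤ x3 ≤ x1, which forces x1 < x1 — impossible.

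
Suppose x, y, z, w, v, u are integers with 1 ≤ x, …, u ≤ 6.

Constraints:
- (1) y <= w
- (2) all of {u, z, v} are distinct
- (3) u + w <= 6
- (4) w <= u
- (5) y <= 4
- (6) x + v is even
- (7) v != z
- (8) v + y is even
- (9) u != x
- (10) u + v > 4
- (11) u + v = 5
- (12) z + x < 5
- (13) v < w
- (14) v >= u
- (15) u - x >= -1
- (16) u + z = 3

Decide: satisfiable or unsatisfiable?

Constraints 4, 13, and 14 give w ≤ u, u ≤ v, v < w. Chaining: w ≤ u ≤ v < w, which forces w < w — impossible.

Unsatisfiable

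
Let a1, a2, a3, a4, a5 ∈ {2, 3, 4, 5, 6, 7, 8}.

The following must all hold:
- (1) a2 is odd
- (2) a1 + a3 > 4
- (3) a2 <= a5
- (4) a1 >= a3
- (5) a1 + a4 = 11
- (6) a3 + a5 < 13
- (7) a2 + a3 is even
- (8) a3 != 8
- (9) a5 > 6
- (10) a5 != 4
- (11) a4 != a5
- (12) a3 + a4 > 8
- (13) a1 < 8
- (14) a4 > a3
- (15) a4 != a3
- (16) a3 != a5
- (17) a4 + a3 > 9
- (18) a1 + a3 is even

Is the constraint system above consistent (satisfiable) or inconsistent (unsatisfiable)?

The assignment a1 = 3, a2 = 7, a3 = 3, a4 = 8, a5 = 7 works:
  constraint 2 holds since a1 + a3 = 6.
  constraint 5 holds since a1 + a4 = 11.
  constraint 6 holds since a3 + a5 = 10.
The rest check out directly.

Satisfiable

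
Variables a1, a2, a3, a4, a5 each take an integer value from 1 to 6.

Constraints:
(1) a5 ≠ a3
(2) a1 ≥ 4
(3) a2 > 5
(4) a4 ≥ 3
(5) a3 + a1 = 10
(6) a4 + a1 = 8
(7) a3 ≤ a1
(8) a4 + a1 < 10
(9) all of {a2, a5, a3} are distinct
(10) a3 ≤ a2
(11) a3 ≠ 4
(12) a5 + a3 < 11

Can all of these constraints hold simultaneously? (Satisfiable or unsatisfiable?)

Satisfiable

Take a1 = 5, a2 = 6, a3 = 5, a4 = 3, a5 = 4. Then constraint 5: a3 + a1 = 10; constraint 6: a4 + a1 = 8; constraint 8: a4 + a1 = 8, and every other listed constraint is also met.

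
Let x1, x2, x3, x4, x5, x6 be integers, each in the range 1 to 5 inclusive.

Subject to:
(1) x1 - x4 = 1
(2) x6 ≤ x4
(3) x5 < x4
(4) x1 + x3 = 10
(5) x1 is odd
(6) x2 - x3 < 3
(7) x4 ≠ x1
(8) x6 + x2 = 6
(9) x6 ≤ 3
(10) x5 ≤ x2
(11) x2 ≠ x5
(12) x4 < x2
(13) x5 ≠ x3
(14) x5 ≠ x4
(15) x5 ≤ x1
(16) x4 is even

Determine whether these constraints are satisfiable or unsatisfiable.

Satisfiable

The assignment x1 = 5, x2 = 5, x3 = 5, x4 = 4, x5 = 2, x6 = 1 works:
  constraint 1 holds since x1 - x4 = 1.
  constraint 4 holds since x1 + x3 = 10.
  constraint 6 holds since x2 - x3 = 0.
The rest check out directly.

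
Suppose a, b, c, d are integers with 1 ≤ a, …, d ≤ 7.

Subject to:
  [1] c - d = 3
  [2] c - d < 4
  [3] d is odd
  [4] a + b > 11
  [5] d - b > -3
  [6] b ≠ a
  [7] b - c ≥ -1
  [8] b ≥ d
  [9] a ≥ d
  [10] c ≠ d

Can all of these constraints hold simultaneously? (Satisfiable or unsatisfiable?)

Satisfiable

Try a = 7, b = 5, c = 6, d = 3.
Check constraint 1: c - d = 3; constraint 2: c - d = 3. The remaining constraints are straightforward to verify.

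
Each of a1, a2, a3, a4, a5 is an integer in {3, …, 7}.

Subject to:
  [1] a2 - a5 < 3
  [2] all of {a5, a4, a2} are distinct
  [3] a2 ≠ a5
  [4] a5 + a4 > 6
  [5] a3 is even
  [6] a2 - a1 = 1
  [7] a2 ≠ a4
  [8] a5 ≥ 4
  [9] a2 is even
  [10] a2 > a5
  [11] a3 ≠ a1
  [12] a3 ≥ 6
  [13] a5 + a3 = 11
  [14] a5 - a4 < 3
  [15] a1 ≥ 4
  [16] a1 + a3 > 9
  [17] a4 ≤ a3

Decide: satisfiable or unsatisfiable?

Satisfiable

Setting (a1, a2, a3, a4, a5) = (5, 6, 6, 3, 5) satisfies everything: constraint 1: a2 - a5 = 1; constraint 4: a5 + a4 = 8; constraint 6: a2 - a1 = 1, and the others follow.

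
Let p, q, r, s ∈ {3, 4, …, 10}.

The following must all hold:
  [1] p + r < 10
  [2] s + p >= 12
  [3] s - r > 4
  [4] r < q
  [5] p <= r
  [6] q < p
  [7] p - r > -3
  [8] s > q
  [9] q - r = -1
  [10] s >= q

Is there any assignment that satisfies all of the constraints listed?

Constraints 4, 5, and 6 give q < p, p ≤ r, r < q. Chaining: q < p ≤ r < q, which forces q < q — impossible.

Unsatisfiable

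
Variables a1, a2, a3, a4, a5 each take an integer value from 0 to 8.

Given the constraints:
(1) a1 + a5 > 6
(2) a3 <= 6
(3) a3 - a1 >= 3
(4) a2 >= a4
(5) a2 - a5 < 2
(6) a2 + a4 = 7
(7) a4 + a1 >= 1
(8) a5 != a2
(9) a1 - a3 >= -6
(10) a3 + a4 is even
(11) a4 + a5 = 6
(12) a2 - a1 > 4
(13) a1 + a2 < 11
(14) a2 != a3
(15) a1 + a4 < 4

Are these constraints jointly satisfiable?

Satisfiable

Try a1 = 1, a2 = 7, a3 = 6, a4 = 0, a5 = 6.
Check constraint 1: a1 + a5 = 7; constraint 3: a3 - a1 = 5. The remaining constraints are straightforward to verify.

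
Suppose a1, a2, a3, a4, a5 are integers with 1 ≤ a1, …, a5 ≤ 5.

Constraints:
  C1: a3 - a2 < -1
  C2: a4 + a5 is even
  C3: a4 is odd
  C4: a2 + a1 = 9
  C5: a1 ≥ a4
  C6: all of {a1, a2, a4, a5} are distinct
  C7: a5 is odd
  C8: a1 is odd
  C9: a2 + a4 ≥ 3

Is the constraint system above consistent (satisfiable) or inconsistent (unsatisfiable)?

The assignment a1 = 5, a2 = 4, a3 = 1, a4 = 1, a5 = 3 works:
  constraint 1 holds since a3 - a2 = -3.
  constraint 4 holds since a2 + a1 = 9.
  constraint 9 holds since a2 + a4 = 5.
The rest check out directly.

Satisfiable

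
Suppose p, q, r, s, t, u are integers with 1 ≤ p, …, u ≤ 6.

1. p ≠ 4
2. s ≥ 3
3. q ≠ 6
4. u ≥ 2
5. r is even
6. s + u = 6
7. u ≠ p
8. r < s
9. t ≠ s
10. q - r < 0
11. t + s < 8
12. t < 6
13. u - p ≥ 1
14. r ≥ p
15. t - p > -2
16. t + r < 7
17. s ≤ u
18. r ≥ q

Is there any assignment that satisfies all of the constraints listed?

Try p = 1, q = 1, r = 2, s = 3, t = 2, u = 3.
Check constraint 6: s + u = 6; constraint 10: q - r = -1. The remaining constraints are straightforward to verify.

Satisfiable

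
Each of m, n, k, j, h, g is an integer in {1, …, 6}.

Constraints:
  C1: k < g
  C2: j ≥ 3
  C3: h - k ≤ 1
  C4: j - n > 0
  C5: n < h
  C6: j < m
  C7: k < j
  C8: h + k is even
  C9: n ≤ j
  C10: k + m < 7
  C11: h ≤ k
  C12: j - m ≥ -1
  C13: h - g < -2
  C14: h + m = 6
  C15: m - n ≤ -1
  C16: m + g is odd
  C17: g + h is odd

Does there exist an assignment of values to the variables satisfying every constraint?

Unsatisfiable

Constraints 5, 6, 7, 11, and 15 give j < m, m < n, n < h, h ≤ k, k < j. Chaining: j < m < n < h ≤ k < j, which forces j < j — impossible.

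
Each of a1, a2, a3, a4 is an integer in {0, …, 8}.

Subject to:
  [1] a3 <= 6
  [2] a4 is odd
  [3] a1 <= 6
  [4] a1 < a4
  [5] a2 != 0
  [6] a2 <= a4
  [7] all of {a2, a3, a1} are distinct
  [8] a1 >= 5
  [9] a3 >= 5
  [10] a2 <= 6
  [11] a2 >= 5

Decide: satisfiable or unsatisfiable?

Unsatisfiable

Constraints 1, 3, 8, 9, 10, and 11 confine each of a2, a3, a1 to the 2 values {5, 6}.
Constraint 7 requires all 3 of them to be distinct, but only 2 values are available — impossible by the pigeonhole principle.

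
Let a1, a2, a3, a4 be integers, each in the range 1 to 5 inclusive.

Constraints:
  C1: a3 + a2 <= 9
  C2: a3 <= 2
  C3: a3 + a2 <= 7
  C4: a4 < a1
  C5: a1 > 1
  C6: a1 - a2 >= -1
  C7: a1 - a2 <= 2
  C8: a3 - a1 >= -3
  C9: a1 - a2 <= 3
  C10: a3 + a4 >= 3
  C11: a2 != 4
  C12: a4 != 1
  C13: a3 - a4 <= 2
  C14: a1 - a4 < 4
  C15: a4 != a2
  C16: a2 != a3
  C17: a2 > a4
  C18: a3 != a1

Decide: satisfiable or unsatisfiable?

The assignment a1 = 5, a2 = 5, a3 = 2, a4 = 2 works:
  constraint 1 holds since a3 + a2 = 7.
  constraint 3 holds since a3 + a2 = 7.
  constraint 6 holds since a1 - a2 = 0.
The rest check out directly.

Satisfiable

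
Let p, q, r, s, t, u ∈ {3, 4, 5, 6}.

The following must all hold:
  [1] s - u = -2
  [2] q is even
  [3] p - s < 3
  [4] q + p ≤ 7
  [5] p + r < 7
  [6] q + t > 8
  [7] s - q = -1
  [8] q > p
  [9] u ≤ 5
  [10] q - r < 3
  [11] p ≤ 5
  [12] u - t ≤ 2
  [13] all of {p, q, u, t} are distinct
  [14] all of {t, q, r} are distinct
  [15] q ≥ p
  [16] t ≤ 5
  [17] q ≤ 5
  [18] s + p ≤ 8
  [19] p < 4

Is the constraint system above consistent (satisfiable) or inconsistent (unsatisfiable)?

Unsatisfiable

Constraints 9, 11, 16, and 17 confine each of p, q, u, t to the 3 values {3, …, 5} (the domain already gives each ≥ 3).
Constraint 13 requires all 4 of them to be distinct, but only 3 values are available — impossible by the pigeonhole principle.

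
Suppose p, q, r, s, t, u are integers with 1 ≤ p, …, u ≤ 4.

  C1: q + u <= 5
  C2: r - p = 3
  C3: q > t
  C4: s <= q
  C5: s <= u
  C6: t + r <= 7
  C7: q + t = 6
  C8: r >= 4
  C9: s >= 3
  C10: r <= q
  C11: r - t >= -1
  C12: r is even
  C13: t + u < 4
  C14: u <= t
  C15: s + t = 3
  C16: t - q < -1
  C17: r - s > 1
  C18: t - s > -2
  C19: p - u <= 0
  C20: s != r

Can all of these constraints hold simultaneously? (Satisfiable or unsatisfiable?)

From constraints 8 and 10: q ≥ r ≥ 4. From constraints 5 and 9: u ≥ s ≥ 3. Hence q + u ≥ 7. But constraint 1 requires q + u ≤ 5, and 5 < 7. Contradiction.

Unsatisfiable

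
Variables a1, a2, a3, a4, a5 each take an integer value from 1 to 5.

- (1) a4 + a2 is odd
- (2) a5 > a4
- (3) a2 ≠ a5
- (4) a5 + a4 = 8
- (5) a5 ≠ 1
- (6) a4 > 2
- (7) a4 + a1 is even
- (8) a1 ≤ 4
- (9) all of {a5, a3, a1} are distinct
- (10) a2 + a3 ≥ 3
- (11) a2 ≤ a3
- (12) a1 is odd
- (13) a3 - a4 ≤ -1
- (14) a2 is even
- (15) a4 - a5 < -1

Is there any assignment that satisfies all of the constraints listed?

Take a1 = 1, a2 = 2, a3 = 2, a4 = 3, a5 = 5. Then constraint 4: a5 + a4 = 8; constraint 10: a2 + a3 = 4; constraint 13: a3 - a4 = -1, and every other listed constraint is also met.

Satisfiable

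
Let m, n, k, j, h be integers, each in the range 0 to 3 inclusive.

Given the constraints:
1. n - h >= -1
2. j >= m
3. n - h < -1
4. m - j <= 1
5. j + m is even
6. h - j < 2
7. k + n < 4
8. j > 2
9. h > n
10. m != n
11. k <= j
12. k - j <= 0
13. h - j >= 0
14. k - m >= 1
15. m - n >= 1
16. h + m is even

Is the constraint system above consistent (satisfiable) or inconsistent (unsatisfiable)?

Constraints 1, 12, 13, 14, and 15 give k − m ≥ 1, m − n ≥ 1, n − h ≥ -1, h − j ≥ 0, j − k ≥ 0.
Adding all 5 inequalities: the left sides telescope to 0, and the right sides sum to 1 + 1 + (-1) + 0 + 0 = 1. So 0 ≥ 1, which is false.

Unsatisfiable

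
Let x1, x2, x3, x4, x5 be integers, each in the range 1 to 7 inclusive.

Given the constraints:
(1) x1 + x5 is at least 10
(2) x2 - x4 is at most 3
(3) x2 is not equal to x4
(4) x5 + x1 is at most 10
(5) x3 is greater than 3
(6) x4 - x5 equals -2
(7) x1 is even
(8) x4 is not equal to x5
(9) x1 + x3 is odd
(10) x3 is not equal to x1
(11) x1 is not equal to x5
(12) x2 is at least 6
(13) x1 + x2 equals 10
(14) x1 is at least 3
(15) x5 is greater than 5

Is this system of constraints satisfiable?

Take x1 = 4, x2 = 6, x3 = 7, x4 = 4, x5 = 6. Then constraint 1: x1 + x5 = 10; constraint 2: x2 - x4 = 2, and every other listed constraint is also met.

Satisfiable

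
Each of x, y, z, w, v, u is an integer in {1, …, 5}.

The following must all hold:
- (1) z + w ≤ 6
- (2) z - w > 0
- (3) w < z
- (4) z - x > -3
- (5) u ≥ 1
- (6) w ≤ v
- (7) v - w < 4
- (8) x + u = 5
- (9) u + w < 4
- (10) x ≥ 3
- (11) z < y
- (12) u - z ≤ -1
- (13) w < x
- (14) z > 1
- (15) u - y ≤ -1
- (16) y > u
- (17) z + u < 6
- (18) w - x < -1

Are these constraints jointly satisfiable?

Satisfiable

Take x = 4, y = 3, z = 2, w = 1, v = 4, u = 1. Then constraint 1: z + w = 3; constraint 2: z - w = 1, and every other listed constraint is also met.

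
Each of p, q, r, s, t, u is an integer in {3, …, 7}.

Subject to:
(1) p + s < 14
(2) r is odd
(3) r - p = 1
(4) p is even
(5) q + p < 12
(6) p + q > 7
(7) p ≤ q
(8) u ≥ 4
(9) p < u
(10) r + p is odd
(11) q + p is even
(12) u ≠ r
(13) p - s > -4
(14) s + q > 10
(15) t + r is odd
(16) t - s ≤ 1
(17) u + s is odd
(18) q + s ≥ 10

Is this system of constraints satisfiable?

Setting (p, q, r, s, t, u) = (4, 6, 5, 7, 6, 6) satisfies everything: constraint 1: p + s = 11; constraint 3: r - p = 1, and the others follow.

Satisfiable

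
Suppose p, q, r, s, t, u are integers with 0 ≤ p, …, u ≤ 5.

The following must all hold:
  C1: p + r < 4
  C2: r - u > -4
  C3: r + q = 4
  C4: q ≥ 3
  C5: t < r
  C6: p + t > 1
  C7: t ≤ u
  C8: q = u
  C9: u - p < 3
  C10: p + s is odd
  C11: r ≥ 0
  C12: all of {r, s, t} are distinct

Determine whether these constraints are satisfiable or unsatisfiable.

Satisfiable

Try p = 2, q = 3, r = 1, s = 5, t = 0, u = 3.
Check constraint 1: p + r = 3; constraint 2: r - u = -2. The remaining constraints are straightforward to verify.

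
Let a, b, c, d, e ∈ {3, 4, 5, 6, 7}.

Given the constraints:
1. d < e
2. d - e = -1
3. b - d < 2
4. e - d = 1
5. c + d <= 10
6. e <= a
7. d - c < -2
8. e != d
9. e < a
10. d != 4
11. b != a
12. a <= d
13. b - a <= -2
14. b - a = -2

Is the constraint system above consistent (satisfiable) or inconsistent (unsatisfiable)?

Constraints 1, 9, and 12 give a ≤ d, d < e, e < a. Chaining: a ≤ d < e < a, which forces a < a — impossible.

Unsatisfiable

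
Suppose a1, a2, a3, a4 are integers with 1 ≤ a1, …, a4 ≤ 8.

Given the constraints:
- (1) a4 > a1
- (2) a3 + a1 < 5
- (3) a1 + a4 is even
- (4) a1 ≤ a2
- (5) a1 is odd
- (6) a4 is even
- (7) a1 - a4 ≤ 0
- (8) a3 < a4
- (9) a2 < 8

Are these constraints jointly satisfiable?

Unsatisfiable

Constraint 5 makes a1 odd and constraint 6 makes a4 even, so a1 + a4 must be odd. Constraint 3 says a1 + a4 is even — contradiction.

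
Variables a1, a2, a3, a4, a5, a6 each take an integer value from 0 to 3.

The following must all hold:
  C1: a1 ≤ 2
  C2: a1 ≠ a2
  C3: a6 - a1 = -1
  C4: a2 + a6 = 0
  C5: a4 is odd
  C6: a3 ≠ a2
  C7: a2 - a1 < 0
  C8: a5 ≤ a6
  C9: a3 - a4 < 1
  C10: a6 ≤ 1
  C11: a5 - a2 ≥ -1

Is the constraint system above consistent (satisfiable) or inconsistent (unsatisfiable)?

One satisfying assignment is a1 = 1, a2 = 0, a3 = 1, a4 = 1, a5 = 0, a6 = 0.
For the less obvious constraints — constraint 3: a6 - a1 = -1; constraint 4: a2 + a6 = 0 — and the others hold by inspection.

Satisfiable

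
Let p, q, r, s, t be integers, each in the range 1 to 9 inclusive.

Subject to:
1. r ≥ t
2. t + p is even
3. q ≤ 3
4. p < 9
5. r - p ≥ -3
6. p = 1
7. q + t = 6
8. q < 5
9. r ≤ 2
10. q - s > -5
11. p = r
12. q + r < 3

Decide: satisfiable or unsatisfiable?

Unsatisfiable

From constraint 3: q ≤ 3. From constraints 1 and 9: t ≤ r ≤ 2. Hence q + t ≤ 5. But constraint 7 requires q + t = 6, and 6 > 5. Contradiction.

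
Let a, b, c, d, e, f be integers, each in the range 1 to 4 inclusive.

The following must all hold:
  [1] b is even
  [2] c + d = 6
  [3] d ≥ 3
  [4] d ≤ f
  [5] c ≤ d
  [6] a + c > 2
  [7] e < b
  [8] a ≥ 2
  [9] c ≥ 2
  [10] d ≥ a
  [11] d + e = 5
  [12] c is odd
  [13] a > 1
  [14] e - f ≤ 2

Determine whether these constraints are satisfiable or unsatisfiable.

Setting (a, b, c, d, e, f) = (2, 4, 3, 3, 2, 3) satisfies everything: constraint 2: c + d = 6; constraint 6: a + c = 5; constraint 11: d + e = 5, and the others follow.

Satisfiable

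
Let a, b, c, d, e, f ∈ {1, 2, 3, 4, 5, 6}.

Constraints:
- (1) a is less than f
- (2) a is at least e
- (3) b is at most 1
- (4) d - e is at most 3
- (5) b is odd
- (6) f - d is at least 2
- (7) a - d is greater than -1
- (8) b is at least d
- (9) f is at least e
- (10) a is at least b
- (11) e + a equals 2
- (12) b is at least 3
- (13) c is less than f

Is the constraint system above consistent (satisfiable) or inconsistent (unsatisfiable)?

Unsatisfiable

From constraint 12: b ≥ 3. From constraint 3: b ≤ 1. But 1 < 3, so no value of b works.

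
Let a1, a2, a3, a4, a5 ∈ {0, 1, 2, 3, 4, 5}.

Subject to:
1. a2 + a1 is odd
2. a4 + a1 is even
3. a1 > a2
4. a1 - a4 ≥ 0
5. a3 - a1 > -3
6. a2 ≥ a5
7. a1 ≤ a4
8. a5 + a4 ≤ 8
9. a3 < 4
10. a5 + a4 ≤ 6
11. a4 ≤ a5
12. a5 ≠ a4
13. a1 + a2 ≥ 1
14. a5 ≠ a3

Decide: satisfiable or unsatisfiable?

Unsatisfiable

Constraints 3, 6, 7, and 11 give a2 < a1, a1 ≤ a4, a4 ≤ a5, a5 ≤ a2. Chaining: a2 < a1 ≤ a4 ≤ a5 ≤ a2, which forces a2 < a2 — impossible.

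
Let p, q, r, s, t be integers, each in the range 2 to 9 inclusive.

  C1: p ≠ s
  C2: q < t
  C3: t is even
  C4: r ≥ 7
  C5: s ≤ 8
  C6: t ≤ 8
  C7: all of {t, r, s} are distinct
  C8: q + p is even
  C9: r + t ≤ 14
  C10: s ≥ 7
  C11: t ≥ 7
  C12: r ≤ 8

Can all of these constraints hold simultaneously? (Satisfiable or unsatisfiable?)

Constraints 4, 5, 6, 10, 11, and 12 confine each of t, r, s to the 2 values {7, 8}.
Constraint 7 requires all 3 of them to be distinct, but only 2 values are available — impossible by the pigeonhole principle.

Unsatisfiable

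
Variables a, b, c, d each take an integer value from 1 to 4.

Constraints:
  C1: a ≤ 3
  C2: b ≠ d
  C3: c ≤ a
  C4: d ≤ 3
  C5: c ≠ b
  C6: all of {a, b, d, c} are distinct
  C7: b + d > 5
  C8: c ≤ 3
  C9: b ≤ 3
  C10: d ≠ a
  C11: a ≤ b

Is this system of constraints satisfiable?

Constraints 1, 4, 8, and 9 confine each of a, b, d, c to the 3 values {1, …, 3} (the domain already gives each ≥ 1).
Constraint 6 requires all 4 of them to be distinct, but only 3 values are available — impossible by the pigeonhole principle.

Unsatisfiable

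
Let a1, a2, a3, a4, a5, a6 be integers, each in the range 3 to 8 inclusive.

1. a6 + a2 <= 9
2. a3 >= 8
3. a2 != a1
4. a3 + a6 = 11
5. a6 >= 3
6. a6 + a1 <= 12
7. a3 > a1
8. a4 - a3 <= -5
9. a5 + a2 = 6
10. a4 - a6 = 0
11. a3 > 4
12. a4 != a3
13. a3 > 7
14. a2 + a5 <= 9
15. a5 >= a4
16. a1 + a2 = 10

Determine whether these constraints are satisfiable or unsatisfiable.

One satisfying assignment is a1 = 7, a2 = 3, a3 = 8, a4 = 3, a5 = 3, a6 = 3.
For the less obvious constraints — constraint 1: a6 + a2 = 6; constraint 4: a3 + a6 = 11 — and the others hold by inspection.

Satisfiable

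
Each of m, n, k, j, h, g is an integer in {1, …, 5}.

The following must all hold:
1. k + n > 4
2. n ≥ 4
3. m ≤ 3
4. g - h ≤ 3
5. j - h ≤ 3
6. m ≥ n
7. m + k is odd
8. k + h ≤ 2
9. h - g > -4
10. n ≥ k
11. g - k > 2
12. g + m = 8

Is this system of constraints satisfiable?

From constraints 2 and 6: m ≥ n and n ≥ 4, so m ≥ 4. From constraint 3: m ≤ 3. But 3 < 4, so no value of m works.

Unsatisfiable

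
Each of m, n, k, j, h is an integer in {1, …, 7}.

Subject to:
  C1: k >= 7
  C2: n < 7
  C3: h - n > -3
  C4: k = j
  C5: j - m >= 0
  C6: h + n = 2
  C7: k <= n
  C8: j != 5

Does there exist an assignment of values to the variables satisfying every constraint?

From constraints 1 and 7: n ≥ k and k ≥ 7, so n ≥ 7. From constraint 2: n ≤ 6. But 6 < 7, so no value of n works.

Unsatisfiable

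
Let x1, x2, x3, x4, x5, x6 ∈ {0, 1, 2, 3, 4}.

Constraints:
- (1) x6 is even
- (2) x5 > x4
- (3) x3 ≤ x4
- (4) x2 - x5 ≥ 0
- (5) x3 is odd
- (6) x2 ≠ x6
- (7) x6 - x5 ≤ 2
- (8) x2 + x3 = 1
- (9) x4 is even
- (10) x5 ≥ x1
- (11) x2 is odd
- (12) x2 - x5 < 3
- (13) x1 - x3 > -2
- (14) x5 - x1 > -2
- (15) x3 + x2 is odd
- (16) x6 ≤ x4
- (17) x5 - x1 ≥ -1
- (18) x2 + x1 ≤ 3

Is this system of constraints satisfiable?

Constraint 5 makes x3 odd and constraint 11 makes x2 odd, so x3 + x2 must be even. Constraint 15 says x3 + x2 is odd — contradiction.

Unsatisfiable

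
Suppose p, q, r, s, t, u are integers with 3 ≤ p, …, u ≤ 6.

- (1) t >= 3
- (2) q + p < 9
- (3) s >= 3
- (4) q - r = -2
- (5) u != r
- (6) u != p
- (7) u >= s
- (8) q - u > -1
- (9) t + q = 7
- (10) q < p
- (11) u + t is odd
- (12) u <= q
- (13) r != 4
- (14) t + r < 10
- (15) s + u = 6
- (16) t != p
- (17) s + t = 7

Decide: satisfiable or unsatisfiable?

Satisfiable

Setting (p, q, r, s, t, u) = (5, 3, 5, 3, 4, 3) satisfies everything: constraint 2: q + p = 8; constraint 4: q - r = -2, and the others follow.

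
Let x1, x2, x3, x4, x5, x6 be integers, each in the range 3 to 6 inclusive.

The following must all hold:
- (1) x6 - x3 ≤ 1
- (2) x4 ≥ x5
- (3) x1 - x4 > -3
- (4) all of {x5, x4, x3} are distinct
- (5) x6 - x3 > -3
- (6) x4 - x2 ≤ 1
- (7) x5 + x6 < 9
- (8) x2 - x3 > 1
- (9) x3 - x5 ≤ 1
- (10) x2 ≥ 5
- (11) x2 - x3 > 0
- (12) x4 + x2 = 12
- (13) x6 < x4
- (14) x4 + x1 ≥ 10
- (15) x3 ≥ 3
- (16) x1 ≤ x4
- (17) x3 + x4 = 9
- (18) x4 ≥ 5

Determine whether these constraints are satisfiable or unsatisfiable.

The assignment x1 = 6, x2 = 6, x3 = 3, x4 = 6, x5 = 5, x6 = 3 works:
  constraint 1 holds since x6 - x3 = 0.
  constraint 3 holds since x1 - x4 = 0.
The rest check out directly.

Satisfiable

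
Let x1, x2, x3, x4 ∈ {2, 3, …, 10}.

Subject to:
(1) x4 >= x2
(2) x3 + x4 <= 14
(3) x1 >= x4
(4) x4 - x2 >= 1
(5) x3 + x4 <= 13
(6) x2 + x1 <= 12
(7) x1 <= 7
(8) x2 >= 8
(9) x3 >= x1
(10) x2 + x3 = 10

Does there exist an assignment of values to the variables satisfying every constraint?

From constraints 1 and 8: x4 ≥ x2 and x2 ≥ 8, so x4 ≥ 8. From constraints 3 and 7: x4 ≤ x1 and x1 ≤ 7, so x4 ≤ 7. But 7 < 8, so no value of x4 works.

Unsatisfiable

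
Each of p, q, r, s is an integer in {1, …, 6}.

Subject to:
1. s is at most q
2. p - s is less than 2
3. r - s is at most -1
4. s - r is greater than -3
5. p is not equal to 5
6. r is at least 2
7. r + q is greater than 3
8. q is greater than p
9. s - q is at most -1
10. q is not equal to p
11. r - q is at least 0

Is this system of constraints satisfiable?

Constraints 3, 9, and 11 give q − s ≥ 1, s − r ≥ 1, r − q ≥ 0.
Adding all 3 inequalities: the left sides telescope to 0, and the right sides sum to 1 + 1 + 0 = 2. So 0 ≥ 2, which is false.

Unsatisfiable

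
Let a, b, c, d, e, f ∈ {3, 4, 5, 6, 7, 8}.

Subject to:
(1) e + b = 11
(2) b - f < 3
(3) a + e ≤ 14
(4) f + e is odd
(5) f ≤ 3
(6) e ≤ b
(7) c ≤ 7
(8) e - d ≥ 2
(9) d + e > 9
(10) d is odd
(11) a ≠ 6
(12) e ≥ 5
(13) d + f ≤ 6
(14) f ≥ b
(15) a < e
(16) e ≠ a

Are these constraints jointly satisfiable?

From constraints 6 and 12: b ≥ e and e ≥ 5, so b ≥ 5. From constraints 5 and 14: b ≤ f and f ≤ 3, so b ≤ 3. But 3 < 5, so no value of b works.

Unsatisfiable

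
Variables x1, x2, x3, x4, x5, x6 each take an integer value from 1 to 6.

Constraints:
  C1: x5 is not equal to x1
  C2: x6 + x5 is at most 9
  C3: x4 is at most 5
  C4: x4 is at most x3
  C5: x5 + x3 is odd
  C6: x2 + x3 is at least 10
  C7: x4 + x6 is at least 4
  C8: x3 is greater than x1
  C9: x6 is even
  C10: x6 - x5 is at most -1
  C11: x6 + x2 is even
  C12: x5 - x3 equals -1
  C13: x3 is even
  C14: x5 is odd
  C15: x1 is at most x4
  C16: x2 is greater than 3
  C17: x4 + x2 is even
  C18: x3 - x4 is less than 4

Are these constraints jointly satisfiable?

Try x1 = 1, x2 = 4, x3 = 6, x4 = 4, x5 = 5, x6 = 2.
Check constraint 2: x6 + x5 = 7; constraint 6: x2 + x3 = 10; constraint 7: x4 + x6 = 6. The remaining constraints are straightforward to verify.

Satisfiable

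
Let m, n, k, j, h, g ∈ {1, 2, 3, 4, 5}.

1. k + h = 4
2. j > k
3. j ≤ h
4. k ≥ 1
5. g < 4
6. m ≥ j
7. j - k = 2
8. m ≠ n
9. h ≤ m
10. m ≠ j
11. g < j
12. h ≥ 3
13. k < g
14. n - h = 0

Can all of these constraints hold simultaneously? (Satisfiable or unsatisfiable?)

Take m = 5, n = 3, k = 1, j = 3, h = 3, g = 2. Then constraint 1: k + h = 4; constraint 7: j - k = 2, and every other listed constraint is also met.

Satisfiable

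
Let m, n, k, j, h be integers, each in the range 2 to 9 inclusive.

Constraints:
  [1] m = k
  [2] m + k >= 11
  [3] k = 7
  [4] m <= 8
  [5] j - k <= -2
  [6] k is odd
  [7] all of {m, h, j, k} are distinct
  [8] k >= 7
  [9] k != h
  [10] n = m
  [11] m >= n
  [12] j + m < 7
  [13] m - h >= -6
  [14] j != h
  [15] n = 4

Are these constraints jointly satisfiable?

Unsatisfiable

Constraint 15 fixes n = 4 and constraint 3 fixes k = 7. Constraints 1 and 10 give n = m = k, so n = k. But 4 ≠ 7 — contradiction.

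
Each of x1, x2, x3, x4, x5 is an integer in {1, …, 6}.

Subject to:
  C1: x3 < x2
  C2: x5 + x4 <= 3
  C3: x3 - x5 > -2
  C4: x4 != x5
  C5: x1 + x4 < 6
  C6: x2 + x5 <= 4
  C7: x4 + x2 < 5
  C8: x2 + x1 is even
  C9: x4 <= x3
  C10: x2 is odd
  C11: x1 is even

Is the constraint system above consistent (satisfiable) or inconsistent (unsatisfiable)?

Constraint 10 makes x2 odd and constraint 11 makes x1 even, so x2 + x1 must be odd. Constraint 8 says x2 + x1 is even — contradiction.

Unsatisfiable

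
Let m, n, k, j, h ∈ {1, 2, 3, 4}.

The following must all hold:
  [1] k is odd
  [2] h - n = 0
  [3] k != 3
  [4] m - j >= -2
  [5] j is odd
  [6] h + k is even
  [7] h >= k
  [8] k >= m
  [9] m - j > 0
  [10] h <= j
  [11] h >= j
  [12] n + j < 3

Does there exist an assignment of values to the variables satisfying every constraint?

Unsatisfiable

Constraints 7, 8, 9, and 10 give h ≤ j, j < m, m ≤ k, k ≤ h. Chaining: h ≤ j < m ≤ k ≤ h, which forces h < h — impossible.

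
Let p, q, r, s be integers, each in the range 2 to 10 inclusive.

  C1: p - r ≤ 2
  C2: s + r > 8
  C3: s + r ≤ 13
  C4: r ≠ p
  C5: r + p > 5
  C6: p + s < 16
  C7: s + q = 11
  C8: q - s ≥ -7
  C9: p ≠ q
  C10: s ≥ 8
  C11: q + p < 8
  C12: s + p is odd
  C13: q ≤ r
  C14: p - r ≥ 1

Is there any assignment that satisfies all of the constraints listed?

The assignment p = 4, q = 2, r = 2, s = 9 works:
  constraint 1 holds since p - r = 2.
  constraint 2 holds since s + r = 11.
The rest check out directly.

Satisfiable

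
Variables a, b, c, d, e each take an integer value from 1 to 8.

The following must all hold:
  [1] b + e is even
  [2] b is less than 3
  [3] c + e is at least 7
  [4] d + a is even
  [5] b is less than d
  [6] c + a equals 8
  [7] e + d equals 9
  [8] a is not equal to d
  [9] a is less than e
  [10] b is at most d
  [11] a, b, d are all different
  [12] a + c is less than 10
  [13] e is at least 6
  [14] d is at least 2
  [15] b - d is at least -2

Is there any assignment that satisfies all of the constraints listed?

Try a = 6, b = 1, c = 2, d = 2, e = 7.
Check constraint 3: c + e = 9; constraint 6: c + a = 8. The remaining constraints are straightforward to verify.

Satisfiable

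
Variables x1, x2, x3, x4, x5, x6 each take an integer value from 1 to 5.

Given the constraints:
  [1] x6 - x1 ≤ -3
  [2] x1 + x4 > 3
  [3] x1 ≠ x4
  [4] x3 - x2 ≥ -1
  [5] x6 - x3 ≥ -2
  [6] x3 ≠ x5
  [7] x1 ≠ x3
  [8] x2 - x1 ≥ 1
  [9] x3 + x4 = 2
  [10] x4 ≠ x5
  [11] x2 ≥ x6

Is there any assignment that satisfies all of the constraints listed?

Unsatisfiable

Constraints 1, 4, 5, and 8 give x6 − x3 ≥ -2, x3 − x2 ≥ -1, x2 − x1 ≥ 1, x1 − x6 ≥ 3.
Adding all 4 inequalities: the left sides telescope to 0, and the right sides sum to (-2) + (-1) + 1 + 3 = 1. So 0 ≥ 1, which is false.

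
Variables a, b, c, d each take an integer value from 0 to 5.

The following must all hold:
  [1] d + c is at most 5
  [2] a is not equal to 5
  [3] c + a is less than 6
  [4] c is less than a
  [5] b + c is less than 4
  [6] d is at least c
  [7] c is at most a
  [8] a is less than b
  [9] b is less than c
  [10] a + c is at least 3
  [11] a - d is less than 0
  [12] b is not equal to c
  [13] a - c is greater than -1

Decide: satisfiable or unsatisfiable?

Constraints 4, 8, and 9 give c < a, a < b, b < c. Chaining: c < a < b < c, which forces c < c — impossible.

Unsatisfiable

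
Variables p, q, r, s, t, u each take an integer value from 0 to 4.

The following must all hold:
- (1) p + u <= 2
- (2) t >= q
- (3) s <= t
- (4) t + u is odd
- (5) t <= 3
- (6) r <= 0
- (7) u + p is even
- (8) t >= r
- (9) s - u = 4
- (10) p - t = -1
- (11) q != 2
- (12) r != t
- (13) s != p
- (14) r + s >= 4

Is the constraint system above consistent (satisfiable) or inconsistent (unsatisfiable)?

Unsatisfiable

From constraint 6: r ≤ 0. From constraints 3 and 5: s ≤ t ≤ 3. Hence r + s ≤ 3. But constraint 14 requires r + s ≥ 4, and 4 > 3. Contradiction.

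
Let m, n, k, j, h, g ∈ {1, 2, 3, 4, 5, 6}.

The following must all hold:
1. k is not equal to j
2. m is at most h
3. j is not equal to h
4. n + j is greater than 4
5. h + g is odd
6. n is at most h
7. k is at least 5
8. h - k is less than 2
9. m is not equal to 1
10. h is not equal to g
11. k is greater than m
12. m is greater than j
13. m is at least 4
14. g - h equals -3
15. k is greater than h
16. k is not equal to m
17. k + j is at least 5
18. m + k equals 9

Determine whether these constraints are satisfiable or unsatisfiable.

Satisfiable

Take m = 4, n = 3, k = 5, j = 2, h = 4, g = 1. Then constraint 4: n + j = 5; constraint 8: h - k = -1; constraint 14: g - h = -3, and every other listed constraint is also met.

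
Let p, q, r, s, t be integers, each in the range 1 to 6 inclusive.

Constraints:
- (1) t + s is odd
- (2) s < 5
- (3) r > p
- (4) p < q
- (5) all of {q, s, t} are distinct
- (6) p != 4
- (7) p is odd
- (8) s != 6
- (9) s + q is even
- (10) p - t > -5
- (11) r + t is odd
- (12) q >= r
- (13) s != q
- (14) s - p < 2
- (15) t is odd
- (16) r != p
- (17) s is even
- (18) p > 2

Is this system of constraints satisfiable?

Try p = 3, q = 6, r = 6, s = 2, t = 5.
Check constraint 5: values 6, 2, 5 are distinct; constraint 10: p - t = -2; constraint 14: s - p = -1. The remaining constraints are straightforward to verify.

Satisfiable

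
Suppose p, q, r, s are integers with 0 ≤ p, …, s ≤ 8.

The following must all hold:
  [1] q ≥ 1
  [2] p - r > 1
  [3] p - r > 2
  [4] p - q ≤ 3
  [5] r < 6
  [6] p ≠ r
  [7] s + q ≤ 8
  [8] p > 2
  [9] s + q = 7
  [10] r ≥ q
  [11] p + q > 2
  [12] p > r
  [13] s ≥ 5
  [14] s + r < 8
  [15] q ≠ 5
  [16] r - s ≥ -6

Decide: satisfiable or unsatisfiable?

One satisfying assignment is p = 4, q = 1, r = 1, s = 6.
For the less obvious constraints — constraint 2: p - r = 3; constraint 3: p - r = 3; constraint 4: p - q = 3 — and the others hold by inspection.

Satisfiable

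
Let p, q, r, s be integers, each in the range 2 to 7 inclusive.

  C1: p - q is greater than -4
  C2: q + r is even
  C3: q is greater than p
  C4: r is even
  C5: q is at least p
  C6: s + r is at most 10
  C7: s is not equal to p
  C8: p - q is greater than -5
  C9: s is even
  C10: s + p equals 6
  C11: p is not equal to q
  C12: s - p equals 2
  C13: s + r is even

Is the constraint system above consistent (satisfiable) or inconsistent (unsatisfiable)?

Setting (p, q, r, s) = (2, 4, 6, 4) satisfies everything: constraint 1: p - q = -2; constraint 6: s + r = 10, and the others follow.

Satisfiable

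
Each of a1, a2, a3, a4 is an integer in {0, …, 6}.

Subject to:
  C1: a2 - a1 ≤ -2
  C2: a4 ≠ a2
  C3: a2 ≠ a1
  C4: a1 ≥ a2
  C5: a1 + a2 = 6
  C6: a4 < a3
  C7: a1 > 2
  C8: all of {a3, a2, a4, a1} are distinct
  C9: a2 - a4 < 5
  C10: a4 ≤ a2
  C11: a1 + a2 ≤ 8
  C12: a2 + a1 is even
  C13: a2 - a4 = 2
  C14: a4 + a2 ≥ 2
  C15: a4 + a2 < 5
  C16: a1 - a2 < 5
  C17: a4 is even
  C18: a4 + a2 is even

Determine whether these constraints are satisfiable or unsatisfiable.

Satisfiable

The assignment a1 = 4, a2 = 2, a3 = 5, a4 = 0 works:
  constraint 1 holds since a2 - a1 = -2.
  constraint 5 holds since a1 + a2 = 6.
The rest check out directly.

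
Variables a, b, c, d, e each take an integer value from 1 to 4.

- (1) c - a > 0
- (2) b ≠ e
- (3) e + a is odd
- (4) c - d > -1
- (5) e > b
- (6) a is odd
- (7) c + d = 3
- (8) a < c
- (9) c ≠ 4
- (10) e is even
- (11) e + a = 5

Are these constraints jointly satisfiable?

Satisfiable

Setting (a, b, c, d, e) = (1, 2, 2, 1, 4) satisfies everything: constraint 1: c - a = 1; constraint 4: c - d = 1, and the others follow.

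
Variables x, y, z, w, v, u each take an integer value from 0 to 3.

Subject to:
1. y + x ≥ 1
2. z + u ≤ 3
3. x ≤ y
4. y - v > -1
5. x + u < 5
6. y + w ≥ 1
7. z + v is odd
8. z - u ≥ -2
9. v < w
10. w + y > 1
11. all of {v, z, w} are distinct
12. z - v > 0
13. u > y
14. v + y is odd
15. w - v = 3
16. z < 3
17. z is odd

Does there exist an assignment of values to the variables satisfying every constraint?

Setting (x, y, z, w, v, u) = (1, 1, 1, 3, 0, 2) satisfies everything: constraint 1: y + x = 2; constraint 2: z + u = 3, and the others follow.

Satisfiable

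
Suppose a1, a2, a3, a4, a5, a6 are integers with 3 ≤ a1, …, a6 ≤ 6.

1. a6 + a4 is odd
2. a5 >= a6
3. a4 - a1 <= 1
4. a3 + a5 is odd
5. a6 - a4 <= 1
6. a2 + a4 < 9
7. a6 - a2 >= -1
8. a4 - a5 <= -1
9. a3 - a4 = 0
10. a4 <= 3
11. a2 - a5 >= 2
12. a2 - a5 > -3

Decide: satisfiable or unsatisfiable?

Constraints 5, 7, 8, and 11 give a5 − a4 ≥ 1, a4 − a6 ≥ -1, a6 − a2 ≥ -1, a2 − a5 ≥ 2.
Adding all 4 inequalities: the left sides telescope to 0, and the right sides sum to 1 + (-1) + (-1) + 2 = 1. So 0 ≥ 1, which is false.

Unsatisfiable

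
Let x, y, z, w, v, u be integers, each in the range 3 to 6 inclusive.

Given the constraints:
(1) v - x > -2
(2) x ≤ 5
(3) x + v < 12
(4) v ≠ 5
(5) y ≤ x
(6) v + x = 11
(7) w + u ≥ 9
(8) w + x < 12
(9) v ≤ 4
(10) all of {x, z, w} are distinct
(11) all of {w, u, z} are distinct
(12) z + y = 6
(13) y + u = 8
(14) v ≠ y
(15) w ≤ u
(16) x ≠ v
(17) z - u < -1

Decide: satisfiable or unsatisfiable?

From constraint 9: v ≤ 4. From constraint 2: x ≤ 5. Hence v + x ≤ 9. But constraint 6 requires v + x = 11, and 11 > 9. Contradiction.

Unsatisfiable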